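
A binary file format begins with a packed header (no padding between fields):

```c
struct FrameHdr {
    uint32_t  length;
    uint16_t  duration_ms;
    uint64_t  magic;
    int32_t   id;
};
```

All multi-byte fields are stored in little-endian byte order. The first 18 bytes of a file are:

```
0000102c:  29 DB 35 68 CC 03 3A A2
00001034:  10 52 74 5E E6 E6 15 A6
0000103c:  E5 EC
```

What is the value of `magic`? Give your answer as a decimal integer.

`magic` follows `length` (4 B), `duration_ms` (2 B), so it starts at offset 4 + 2 = 6 and occupies 8 bytes.
Bytes at offsets 6..13: 3A A2 10 52 74 5E E6 E6.
Little-endian: lowest address holds the least-significant byte.
Reassemble most-significant byte first: E6 E6 5E 74 52 10 A2 3A → 0xE6E65E745210A23A.
0xE6E65E745210A23A = 16638089727052915258.

16638089727052915258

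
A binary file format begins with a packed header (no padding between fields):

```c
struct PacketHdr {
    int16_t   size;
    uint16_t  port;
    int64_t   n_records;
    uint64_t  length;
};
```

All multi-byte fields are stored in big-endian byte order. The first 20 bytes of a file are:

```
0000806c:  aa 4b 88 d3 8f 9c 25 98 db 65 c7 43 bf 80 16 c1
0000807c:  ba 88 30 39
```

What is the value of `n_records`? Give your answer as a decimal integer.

-8098556691472857277

`n_records` follows `size` (2 B), `port` (2 B), so it starts at offset 2 + 2 = 4 and occupies 8 bytes.
Bytes at offsets 4..11: 8F 9C 25 98 DB 65 C7 43.
Big-endian: lowest address holds the most-significant byte.
The bytes are already most-significant first: 0x8F9C2598DB65C743.
Top bit is set, so as a signed 64-bit value this is 0x8F9C2598DB65C743 − 2^64 = -8098556691472857277.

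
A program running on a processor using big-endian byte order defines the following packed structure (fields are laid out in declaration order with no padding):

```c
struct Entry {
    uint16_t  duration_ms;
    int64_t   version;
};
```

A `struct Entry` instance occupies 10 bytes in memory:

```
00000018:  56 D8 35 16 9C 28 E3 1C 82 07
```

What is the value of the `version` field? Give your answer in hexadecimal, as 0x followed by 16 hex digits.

0x35169C28E31C8207

`version` follows `duration_ms` (2 bytes), so it starts at byte offset 2 and occupies 8 bytes.
Bytes at offsets 2..9: 35 16 9C 28 E3 1C 82 07.
In big-endian order the high byte comes first in memory.
The bytes are already most-significant first: 0x35169C28E31C8207.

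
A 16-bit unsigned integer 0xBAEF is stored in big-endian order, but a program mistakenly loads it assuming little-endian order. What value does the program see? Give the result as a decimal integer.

61370

Stored big-endian, the bytes at ascending addresses are BA EF.
Read back as little-endian, the first byte is least significant, giving 0xEFBA.
0xEFBA = 61370.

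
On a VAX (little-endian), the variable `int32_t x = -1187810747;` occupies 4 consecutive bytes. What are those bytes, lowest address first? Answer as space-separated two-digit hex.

Two's complement of -1187810747 in 32 bits: 1187810747 = 0x46CC8DBB; invert → 0xB9337244; add 1 → 0xB9337245.
Split into bytes (most-significant first): B9 33 72 45.
In little-endian order the low byte comes first in memory.
So at ascending addresses the bytes are 45 72 33 B9.

45 72 33 B9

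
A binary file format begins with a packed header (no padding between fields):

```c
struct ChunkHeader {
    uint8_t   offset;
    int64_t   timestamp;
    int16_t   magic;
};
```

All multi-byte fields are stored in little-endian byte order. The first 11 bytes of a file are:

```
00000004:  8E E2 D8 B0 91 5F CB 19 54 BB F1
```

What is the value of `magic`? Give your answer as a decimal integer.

`magic` follows `offset` (1 B), `timestamp` (8 B), so it starts at offset 1 + 8 = 9 and occupies 2 bytes.
Bytes at offsets 9..10: BB F1.
Little-endian stores the least-significant byte at the lowest address.
Reassemble most-significant byte first: F1 BB → 0xF1BB.
Top bit is set, so as a signed 16-bit value this is 0xF1BB − 2^16 = -3653.

-3653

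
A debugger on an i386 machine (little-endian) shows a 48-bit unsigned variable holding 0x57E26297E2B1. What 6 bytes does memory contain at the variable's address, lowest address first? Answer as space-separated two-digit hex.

B1 E2 97 62 E2 57

Split into bytes (most-significant first): 57 E2 62 97 E2 B1.
Little-endian: lowest address holds the least-significant byte.
So at ascending addresses the bytes are B1 E2 97 62 E2 57.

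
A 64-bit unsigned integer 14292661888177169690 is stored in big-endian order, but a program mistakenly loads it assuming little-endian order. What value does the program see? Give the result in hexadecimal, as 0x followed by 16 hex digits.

0x1A6590F342BC59C6

14292661888177169690 in 64-bit hexadecimal is 0xC659BC42F390651A.
Stored big-endian, the bytes at ascending addresses are C6 59 BC 42 F3 90 65 1A.
Read back as little-endian, the first byte is least significant, giving 0x1A6590F342BC59C6.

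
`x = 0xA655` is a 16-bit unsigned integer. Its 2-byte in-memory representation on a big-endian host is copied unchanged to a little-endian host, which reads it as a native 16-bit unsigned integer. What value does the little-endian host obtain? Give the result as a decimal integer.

21926

Stored big-endian, the bytes at ascending addresses are A6 55.
Read back as little-endian, the first byte is least significant, giving 0x55A6.
0x55A6 = 21926.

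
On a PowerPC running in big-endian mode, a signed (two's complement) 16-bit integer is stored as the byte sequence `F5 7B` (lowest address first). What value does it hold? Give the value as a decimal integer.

-2693

Big-endian: lowest address holds the most-significant byte.
The bytes are already most-significant first: 0xF57B.
Top bit is set, so as a signed 16-bit value this is 0xF57B − 2^16 = -2693.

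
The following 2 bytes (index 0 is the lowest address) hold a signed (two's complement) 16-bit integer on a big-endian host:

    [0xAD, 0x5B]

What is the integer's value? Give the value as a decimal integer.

Big-endian: lowest address holds the most-significant byte.
The bytes are already most-significant first: 0xAD5B.
Top bit is set, so as a signed 16-bit value this is 0xAD5B − 2^16 = -21157.

-21157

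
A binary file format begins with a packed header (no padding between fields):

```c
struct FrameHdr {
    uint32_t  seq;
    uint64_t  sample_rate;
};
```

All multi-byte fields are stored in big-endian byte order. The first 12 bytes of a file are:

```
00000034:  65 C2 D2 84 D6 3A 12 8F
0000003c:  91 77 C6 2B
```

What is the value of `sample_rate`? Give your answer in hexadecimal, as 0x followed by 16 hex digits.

`sample_rate` follows `seq` (4 bytes), so it starts at byte offset 4 and occupies 8 bytes.
Bytes at offsets 4..11: D6 3A 12 8F 91 77 C6 2B.
Big-endian stores the most-significant byte at the lowest address.
The bytes are already most-significant first: 0xD63A128F9177C62B.

0xD63A128F9177C62B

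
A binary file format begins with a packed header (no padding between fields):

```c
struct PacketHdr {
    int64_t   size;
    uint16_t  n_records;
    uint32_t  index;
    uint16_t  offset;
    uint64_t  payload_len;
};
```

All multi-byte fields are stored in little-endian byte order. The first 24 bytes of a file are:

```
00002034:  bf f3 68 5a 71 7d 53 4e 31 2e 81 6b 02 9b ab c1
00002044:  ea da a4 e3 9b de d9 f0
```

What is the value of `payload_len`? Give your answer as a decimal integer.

17355147400169446122

`payload_len` follows `size` (8 B), `n_records` (2 B), `index` (4 B), `offset` (2 B), so it starts at offset 8 + 2 + 4 + 2 = 16 and occupies 8 bytes.
Bytes at offsets 16..23: EA DA A4 E3 9B DE D9 F0.
Little-endian stores the least-significant byte at the lowest address.
Reassemble most-significant byte first: F0 D9 DE 9B E3 A4 DA EA → 0xF0D9DE9BE3A4DAEA.
0xF0D9DE9BE3A4DAEA = 17355147400169446122.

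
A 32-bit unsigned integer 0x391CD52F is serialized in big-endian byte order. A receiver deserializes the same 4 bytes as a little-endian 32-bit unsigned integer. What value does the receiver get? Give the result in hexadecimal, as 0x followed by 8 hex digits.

0x2FD51C39

Stored big-endian, the bytes at ascending addresses are 39 1C D5 2F.
Read back as little-endian, the first byte is least significant, giving 0x2FD51C39.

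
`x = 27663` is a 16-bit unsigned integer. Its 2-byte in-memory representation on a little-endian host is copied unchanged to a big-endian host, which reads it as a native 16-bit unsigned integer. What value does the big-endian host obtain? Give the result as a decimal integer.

3948

27663 in 16-bit hexadecimal is 0x6C0F.
Stored little-endian, the bytes at ascending addresses are 0F 6C.
Read back as big-endian, the last byte is least significant, giving 0x0F6C.
0x0F6C = 3948.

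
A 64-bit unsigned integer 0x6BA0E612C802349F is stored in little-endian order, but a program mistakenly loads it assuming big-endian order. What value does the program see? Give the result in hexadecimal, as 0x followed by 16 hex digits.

Stored little-endian, the bytes at ascending addresses are 9F 34 02 C8 12 E6 A0 6B.
Read back as big-endian, the last byte is least significant, giving 0x9F3402C812E6A06B.

0x9F3402C812E6A06B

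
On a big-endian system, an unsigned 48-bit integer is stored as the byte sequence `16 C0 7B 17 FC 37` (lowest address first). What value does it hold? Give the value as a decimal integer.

Big-endian: lowest address holds the most-significant byte.
The bytes are already most-significant first: 0x16C07B17FC37.
0x16C07B17FC37 = 25015954701367.

25015954701367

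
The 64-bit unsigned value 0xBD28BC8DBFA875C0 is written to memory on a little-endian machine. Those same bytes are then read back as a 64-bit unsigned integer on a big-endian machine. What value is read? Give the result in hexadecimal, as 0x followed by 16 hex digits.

0xC075A8BF8DBC28BD

Stored little-endian, the bytes at ascending addresses are C0 75 A8 BF 8D BC 28 BD.
Read back as big-endian, the last byte is least significant, giving 0xC075A8BF8DBC28BD.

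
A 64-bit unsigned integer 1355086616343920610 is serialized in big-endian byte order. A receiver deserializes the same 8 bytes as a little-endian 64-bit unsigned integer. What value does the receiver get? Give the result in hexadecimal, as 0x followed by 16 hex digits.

0xE2BF1017193CCE12

1355086616343920610 in 64-bit hexadecimal is 0x12CE3C191710BFE2.
Stored big-endian, the bytes at ascending addresses are 12 CE 3C 19 17 10 BF E2.
Read back as little-endian, the first byte is least significant, giving 0xE2BF1017193CCE12.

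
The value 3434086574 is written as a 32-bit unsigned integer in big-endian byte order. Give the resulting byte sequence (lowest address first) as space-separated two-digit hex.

3434086574 in hexadecimal, padded to 32 bits, is 0xCCB000AE.
Split into bytes (most-significant first): CC B0 00 AE.
Big-endian: lowest address holds the most-significant byte.
So the memory order matches the most-significant-first order: CC B0 00 AE.

CC B0 00 AE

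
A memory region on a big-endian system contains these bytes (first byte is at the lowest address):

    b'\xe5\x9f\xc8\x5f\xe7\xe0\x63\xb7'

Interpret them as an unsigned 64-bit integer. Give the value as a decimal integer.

16546163870220182455

In big-endian order the high byte comes first in memory.
The bytes are already most-significant first: 0xE59FC85FE7E063B7.
0xE59FC85FE7E063B7 = 16546163870220182455.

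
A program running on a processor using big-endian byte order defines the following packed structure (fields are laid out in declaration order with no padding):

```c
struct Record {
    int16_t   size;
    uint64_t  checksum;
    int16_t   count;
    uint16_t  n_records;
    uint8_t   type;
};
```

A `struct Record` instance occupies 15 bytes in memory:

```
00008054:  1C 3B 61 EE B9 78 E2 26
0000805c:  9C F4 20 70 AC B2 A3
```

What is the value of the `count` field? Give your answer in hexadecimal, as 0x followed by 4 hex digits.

`count` follows `size` (2 B), `checksum` (8 B), so it starts at offset 2 + 8 = 10 and occupies 2 bytes.
Bytes at offsets 10..11: 20 70.
In big-endian order the high byte comes first in memory.
The bytes are already most-significant first: 0x2070.

0x2070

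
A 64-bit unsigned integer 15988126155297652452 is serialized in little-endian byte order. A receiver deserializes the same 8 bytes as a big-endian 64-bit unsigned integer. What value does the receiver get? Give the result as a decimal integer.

16500808114157445597

15988126155297652452 in 64-bit hexadecimal is 0xDDE13C078EA5FEE4.
Stored little-endian, the bytes at ascending addresses are E4 FE A5 8E 07 3C E1 DD.
Read back as big-endian, the last byte is least significant, giving 0xE4FEA58E073CE1DD.
0xE4FEA58E073CE1DD = 16500808114157445597.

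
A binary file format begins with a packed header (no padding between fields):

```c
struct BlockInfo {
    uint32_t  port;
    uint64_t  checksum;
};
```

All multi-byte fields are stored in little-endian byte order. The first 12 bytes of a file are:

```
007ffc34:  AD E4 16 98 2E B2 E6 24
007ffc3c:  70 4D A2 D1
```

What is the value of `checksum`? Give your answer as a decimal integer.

`checksum` follows `port` (4 bytes), so it starts at byte offset 4 and occupies 8 bytes.
Bytes at offsets 4..11: 2E B2 E6 24 70 4D A2 D1.
Little-endian stores the least-significant byte at the lowest address.
Reassemble most-significant byte first: D1 A2 4D 70 24 E6 B2 2E → 0xD1A24D7024E6B22E.
0xD1A24D7024E6B22E = 15105721244204839470.

15105721244204839470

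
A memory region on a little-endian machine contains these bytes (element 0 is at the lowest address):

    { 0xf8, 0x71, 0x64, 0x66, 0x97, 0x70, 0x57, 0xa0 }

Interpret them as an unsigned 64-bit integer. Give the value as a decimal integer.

11553827164602528248

Little-endian stores the least-significant byte at the lowest address.
Reassemble most-significant byte first: A0 57 70 97 66 64 71 F8 → 0xA0577097666471F8.
0xA0577097666471F8 = 11553827164602528248.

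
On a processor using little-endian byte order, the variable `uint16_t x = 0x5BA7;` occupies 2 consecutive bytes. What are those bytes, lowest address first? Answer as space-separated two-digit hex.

Split into bytes (most-significant first): 5B A7.
Little-endian stores the least-significant byte at the lowest address.
So at ascending addresses the bytes are A7 5B.

A7 5B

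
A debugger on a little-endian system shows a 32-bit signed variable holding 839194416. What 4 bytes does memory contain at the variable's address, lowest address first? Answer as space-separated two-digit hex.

839194416 in hexadecimal, padded to 32 bits, is 0x32051730.
Split into bytes (most-significant first): 32 05 17 30.
Little-endian: lowest address holds the least-significant byte.
So at ascending addresses the bytes are 30 17 05 32.

30 17 05 32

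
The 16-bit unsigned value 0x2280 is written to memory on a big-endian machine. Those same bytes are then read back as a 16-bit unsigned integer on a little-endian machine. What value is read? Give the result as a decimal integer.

Stored big-endian, the bytes at ascending addresses are 22 80.
Read back as little-endian, the first byte is least significant, giving 0x8022.
0x8022 = 32802.

32802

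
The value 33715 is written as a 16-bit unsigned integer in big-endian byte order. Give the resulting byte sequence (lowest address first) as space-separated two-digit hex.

33715 in hexadecimal, padded to 16 bits, is 0x83B3.
Split into bytes (most-significant first): 83 B3.
Big-endian stores the most-significant byte at the lowest address.
So the memory order matches the most-significant-first order: 83 B3.

83 B3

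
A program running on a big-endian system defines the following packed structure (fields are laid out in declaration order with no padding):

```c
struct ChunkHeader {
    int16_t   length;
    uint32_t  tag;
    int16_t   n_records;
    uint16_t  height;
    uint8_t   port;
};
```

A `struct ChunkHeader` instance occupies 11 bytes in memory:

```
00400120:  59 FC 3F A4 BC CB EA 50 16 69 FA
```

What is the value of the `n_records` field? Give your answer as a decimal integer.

`n_records` follows `length` (2 B), `tag` (4 B), so it starts at offset 2 + 4 = 6 and occupies 2 bytes.
Bytes at offsets 6..7: EA 50.
Big-endian stores the most-significant byte at the lowest address.
The bytes are already most-significant first: 0xEA50.
Top bit is set, so as a signed 16-bit value this is 0xEA50 − 2^16 = -5552.

-5552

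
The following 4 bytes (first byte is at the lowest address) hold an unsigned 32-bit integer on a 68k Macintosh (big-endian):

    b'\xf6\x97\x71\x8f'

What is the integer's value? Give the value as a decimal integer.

4137120143

In big-endian order the high byte comes first in memory.
The bytes are already most-significant first: 0xF697718F.
0xF697718F = 4137120143.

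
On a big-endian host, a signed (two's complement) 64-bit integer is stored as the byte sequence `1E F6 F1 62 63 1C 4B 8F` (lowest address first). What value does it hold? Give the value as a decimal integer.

Big-endian: lowest address holds the most-significant byte.
The bytes are already most-significant first: 0x1EF6F162631C4B8F.
0x1EF6F162631C4B8F = 2231236070280547215.

2231236070280547215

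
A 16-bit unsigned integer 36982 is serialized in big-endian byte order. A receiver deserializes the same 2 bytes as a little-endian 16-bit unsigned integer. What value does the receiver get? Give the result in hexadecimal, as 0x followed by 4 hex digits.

36982 in 16-bit hexadecimal is 0x9076.
Stored big-endian, the bytes at ascending addresses are 90 76.
Read back as little-endian, the first byte is least significant, giving 0x7690.

0x7690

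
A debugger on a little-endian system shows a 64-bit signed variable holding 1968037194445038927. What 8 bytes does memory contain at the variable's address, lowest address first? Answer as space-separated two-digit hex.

4F 25 A7 B7 66 DF 4F 1B

1968037194445038927 in hexadecimal, padded to 64 bits, is 0x1B4FDF66B7A7254F.
Split into bytes (most-significant first): 1B 4F DF 66 B7 A7 25 4F.
In little-endian order the low byte comes first in memory.
So at ascending addresses the bytes are 4F 25 A7 B7 66 DF 4F 1B.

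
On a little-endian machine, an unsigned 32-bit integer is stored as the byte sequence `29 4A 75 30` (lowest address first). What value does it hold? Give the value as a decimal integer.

In little-endian order the low byte comes first in memory.
Reassemble most-significant byte first: 30 75 4A 29 → 0x30754A29.
0x30754A29 = 812993065.

812993065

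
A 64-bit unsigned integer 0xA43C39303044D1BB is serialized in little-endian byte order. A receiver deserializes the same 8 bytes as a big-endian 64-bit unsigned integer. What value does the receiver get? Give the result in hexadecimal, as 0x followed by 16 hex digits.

0xBBD1443030393CA4

Stored little-endian, the bytes at ascending addresses are BB D1 44 30 30 39 3C A4.
Read back as big-endian, the last byte is least significant, giving 0xBBD1443030393CA4.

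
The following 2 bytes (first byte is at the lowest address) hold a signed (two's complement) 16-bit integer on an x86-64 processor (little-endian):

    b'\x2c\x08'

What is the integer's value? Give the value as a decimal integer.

Little-endian: lowest address holds the least-significant byte.
Reassemble most-significant byte first: 08 2C → 0x082C.
0x082C = 2092.

2092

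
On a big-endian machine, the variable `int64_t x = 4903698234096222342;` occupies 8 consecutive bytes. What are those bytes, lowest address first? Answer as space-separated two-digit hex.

44 0D 6F 90 21 04 00 86

4903698234096222342 in hexadecimal, padded to 64 bits, is 0x440D6F9021040086.
Split into bytes (most-significant first): 44 0D 6F 90 21 04 00 86.
Big-endian stores the most-significant byte at the lowest address.
So the memory order matches the most-significant-first order: 44 0D 6F 90 21 04 00 86.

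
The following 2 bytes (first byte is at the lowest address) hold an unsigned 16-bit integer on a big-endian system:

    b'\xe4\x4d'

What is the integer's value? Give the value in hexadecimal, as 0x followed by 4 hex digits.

In big-endian order the high byte comes first in memory.
The bytes are already most-significant first: 0xE44D.

0xE44D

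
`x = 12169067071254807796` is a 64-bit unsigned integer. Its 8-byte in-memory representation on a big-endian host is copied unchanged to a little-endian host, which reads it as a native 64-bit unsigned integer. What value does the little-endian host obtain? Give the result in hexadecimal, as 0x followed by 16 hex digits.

0xF4C40BDE0636E1A8

12169067071254807796 in 64-bit hexadecimal is 0xA8E13606DE0BC4F4.
Stored big-endian, the bytes at ascending addresses are A8 E1 36 06 DE 0B C4 F4.
Read back as little-endian, the first byte is least significant, giving 0xF4C40BDE0636E1A8.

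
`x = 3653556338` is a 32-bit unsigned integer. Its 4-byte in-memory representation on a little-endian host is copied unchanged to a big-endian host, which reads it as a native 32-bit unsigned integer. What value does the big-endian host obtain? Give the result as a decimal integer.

1926808793

3653556338 in 32-bit hexadecimal is 0xD9C4D872.
Stored little-endian, the bytes at ascending addresses are 72 D8 C4 D9.
Read back as big-endian, the last byte is least significant, giving 0x72D8C4D9.
0x72D8C4D9 = 1926808793.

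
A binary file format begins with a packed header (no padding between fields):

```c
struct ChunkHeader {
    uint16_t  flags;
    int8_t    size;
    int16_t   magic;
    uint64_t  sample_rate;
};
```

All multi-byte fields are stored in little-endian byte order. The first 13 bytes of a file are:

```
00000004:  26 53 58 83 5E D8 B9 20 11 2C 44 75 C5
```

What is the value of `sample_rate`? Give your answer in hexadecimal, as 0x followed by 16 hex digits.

`sample_rate` follows `flags` (2 B), `size` (1 B), `magic` (2 B), so it starts at offset 2 + 1 + 2 = 5 and occupies 8 bytes.
Bytes at offsets 5..12: D8 B9 20 11 2C 44 75 C5.
Little-endian: lowest address holds the least-significant byte.
Reassemble most-significant byte first: C5 75 44 2C 11 20 B9 D8 → 0xC575442C1120B9D8.

0xC575442C1120B9D8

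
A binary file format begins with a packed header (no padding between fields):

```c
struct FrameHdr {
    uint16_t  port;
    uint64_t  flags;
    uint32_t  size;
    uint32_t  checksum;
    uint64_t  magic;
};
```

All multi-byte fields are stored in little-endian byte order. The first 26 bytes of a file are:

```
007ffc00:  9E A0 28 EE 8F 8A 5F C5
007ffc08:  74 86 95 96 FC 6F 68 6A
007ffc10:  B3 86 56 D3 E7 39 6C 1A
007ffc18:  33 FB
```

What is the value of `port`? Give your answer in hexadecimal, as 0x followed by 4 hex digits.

0xA09E

`port` is the first field, at byte offset 0, occupying 2 bytes.
Bytes at offsets 0..1: 9E A0.
Little-endian: lowest address holds the least-significant byte.
Reassemble most-significant byte first: A0 9E → 0xA09E.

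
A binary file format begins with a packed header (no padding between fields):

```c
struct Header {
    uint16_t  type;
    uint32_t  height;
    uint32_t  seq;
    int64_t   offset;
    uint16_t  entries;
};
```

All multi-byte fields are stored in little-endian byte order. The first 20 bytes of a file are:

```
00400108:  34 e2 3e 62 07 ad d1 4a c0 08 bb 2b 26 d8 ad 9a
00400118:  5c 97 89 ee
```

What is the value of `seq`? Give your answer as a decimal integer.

146819793

`seq` follows `type` (2 B), `height` (4 B), so it starts at offset 2 + 4 = 6 and occupies 4 bytes.
Bytes at offsets 6..9: D1 4A C0 08.
In little-endian order the low byte comes first in memory.
Reassemble most-significant byte first: 08 C0 4A D1 → 0x08C04AD1.
0x08C04AD1 = 146819793.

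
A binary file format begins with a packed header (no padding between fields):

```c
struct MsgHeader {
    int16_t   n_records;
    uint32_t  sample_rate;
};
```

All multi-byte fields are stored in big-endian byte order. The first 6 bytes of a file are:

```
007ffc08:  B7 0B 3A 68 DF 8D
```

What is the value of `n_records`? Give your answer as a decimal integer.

-18677

`n_records` is the first field, at byte offset 0, occupying 2 bytes.
Bytes at offsets 0..1: B7 0B.
Big-endian stores the most-significant byte at the lowest address.
The bytes are already most-significant first: 0xB70B.
Top bit is set, so as a signed 16-bit value this is 0xB70B − 2^16 = -18677.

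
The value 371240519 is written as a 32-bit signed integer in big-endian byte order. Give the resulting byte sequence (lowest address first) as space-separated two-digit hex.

371240519 in hexadecimal, padded to 32 bits, is 0x1620AE47.
Split into bytes (most-significant first): 16 20 AE 47.
Big-endian stores the most-significant byte at the lowest address.
So the memory order matches the most-significant-first order: 16 20 AE 47.

16 20 AE 47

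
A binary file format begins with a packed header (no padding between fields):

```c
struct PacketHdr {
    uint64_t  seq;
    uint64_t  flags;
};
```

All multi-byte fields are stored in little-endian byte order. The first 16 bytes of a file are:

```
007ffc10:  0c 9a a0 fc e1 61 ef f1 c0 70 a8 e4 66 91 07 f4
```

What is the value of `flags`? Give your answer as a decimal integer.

`flags` follows `seq` (8 bytes), so it starts at byte offset 8 and occupies 8 bytes.
Bytes at offsets 8..15: C0 70 A8 E4 66 91 07 F4.
Little-endian: lowest address holds the least-significant byte.
Reassemble most-significant byte first: F4 07 91 66 E4 A8 70 C0 → 0xF4079166E4A870C0.
0xF4079166E4A870C0 = 17584183141200326848.

17584183141200326848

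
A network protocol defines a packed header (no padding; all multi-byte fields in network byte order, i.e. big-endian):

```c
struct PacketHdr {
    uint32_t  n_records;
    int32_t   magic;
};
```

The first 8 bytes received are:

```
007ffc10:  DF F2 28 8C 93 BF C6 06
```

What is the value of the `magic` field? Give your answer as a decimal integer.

`magic` follows `n_records` (4 bytes), so it starts at byte offset 4 and occupies 4 bytes.
Bytes at offsets 4..7: 93 BF C6 06.
Big-endian: lowest address holds the most-significant byte.
The bytes are already most-significant first: 0x93BFC606.
Top bit is set, so as a signed 32-bit value this is 0x93BFC606 − 2^32 = -1816148474.

-1816148474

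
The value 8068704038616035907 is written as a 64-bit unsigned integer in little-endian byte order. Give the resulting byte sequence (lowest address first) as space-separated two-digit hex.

43 F2 77 C3 92 CB F9 6F

8068704038616035907 in hexadecimal, padded to 64 bits, is 0x6FF9CB92C377F243.
Split into bytes (most-significant first): 6F F9 CB 92 C3 77 F2 43.
In little-endian order the low byte comes first in memory.
So at ascending addresses the bytes are 43 F2 77 C3 92 CB F9 6F.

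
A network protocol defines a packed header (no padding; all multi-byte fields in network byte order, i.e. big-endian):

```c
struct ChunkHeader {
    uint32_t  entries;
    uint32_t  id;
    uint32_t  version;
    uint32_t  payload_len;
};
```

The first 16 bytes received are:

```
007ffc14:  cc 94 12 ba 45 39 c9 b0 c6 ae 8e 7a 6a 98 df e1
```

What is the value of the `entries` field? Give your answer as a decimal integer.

`entries` is the first field, at byte offset 0, occupying 4 bytes.
Bytes at offsets 0..3: CC 94 12 BA.
Big-endian: lowest address holds the most-significant byte.
The bytes are already most-significant first: 0xCC9412BA.
0xCC9412BA = 3432256186.

3432256186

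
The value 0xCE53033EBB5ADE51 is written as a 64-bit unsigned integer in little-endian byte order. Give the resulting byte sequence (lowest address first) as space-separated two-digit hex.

Split into bytes (most-significant first): CE 53 03 3E BB 5A DE 51.
In little-endian order the low byte comes first in memory.
So at ascending addresses the bytes are 51 DE 5A BB 3E 03 53 CE.

51 DE 5A BB 3E 03 53 CE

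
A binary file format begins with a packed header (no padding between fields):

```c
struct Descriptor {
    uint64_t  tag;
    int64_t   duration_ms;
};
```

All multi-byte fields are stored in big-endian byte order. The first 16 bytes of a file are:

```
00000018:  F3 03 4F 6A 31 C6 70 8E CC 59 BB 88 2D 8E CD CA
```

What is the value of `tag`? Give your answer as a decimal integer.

17510927093666836622

`tag` is the first field, at byte offset 0, occupying 8 bytes.
Bytes at offsets 0..7: F3 03 4F 6A 31 C6 70 8E.
Big-endian stores the most-significant byte at the lowest address.
The bytes are already most-significant first: 0xF3034F6A31C6708E.
0xF3034F6A31C6708E = 17510927093666836622.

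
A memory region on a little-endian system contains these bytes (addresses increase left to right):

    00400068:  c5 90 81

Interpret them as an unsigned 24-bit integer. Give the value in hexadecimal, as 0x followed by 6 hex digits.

Little-endian stores the least-significant byte at the lowest address.
Reassemble most-significant byte first: 81 90 C5 → 0x8190C5.

0x8190C5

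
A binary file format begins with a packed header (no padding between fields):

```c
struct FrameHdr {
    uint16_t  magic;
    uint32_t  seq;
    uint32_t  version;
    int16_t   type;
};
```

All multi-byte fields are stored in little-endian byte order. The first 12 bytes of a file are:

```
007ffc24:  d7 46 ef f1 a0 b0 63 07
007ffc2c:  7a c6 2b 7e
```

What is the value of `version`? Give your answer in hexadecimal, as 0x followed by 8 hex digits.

`version` follows `magic` (2 B), `seq` (4 B), so it starts at offset 2 + 4 = 6 and occupies 4 bytes.
Bytes at offsets 6..9: 63 07 7A C6.
In little-endian order the low byte comes first in memory.
Reassemble most-significant byte first: C6 7A 07 63 → 0xC67A0763.

0xC67A0763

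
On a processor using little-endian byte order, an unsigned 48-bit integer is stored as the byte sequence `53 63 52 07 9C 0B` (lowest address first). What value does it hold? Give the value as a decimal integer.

In little-endian order the low byte comes first in memory.
Reassemble most-significant byte first: 0B 9C 07 52 63 53 → 0x0B9C07526353.
0x0B9C07526353 = 12764765643603.

12764765643603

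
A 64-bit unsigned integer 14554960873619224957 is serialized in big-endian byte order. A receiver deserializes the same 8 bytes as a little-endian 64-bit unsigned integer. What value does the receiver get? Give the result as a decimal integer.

9041478246861635017

14554960873619224957 in 64-bit hexadecimal is 0xC9FD9BCC8FC8797D.
Stored big-endian, the bytes at ascending addresses are C9 FD 9B CC 8F C8 79 7D.
Read back as little-endian, the first byte is least significant, giving 0x7D79C88FCC9BFDC9.
0x7D79C88FCC9BFDC9 = 9041478246861635017.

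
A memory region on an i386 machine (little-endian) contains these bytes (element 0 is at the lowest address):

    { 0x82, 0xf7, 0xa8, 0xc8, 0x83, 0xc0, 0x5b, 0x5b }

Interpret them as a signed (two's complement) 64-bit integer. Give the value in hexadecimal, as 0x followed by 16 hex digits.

Little-endian: lowest address holds the least-significant byte.
Reassemble most-significant byte first: 5B 5B C0 83 C8 A8 F7 82 → 0x5B5BC083C8A8F782.

0x5B5BC083C8A8F782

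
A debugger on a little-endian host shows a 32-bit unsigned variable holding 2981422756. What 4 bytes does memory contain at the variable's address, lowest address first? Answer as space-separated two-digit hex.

A4 E6 B4 B1

2981422756 in hexadecimal, padded to 32 bits, is 0xB1B4E6A4.
Split into bytes (most-significant first): B1 B4 E6 A4.
Little-endian stores the least-significant byte at the lowest address.
So at ascending addresses the bytes are A4 E6 B4 B1.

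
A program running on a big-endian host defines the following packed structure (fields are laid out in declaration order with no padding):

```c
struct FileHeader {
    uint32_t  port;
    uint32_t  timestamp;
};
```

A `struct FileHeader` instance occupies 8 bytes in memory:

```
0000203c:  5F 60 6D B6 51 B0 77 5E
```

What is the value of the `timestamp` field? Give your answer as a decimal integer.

1370519390

`timestamp` follows `port` (4 bytes), so it starts at byte offset 4 and occupies 4 bytes.
Bytes at offsets 4..7: 51 B0 77 5E.
In big-endian order the high byte comes first in memory.
The bytes are already most-significant first: 0x51B0775E.
0x51B0775E = 1370519390.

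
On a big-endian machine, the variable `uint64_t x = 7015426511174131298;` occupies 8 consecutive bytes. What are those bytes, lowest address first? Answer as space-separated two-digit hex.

61 5B CD 3E 1A 64 5E 62

7015426511174131298 in hexadecimal, padded to 64 bits, is 0x615BCD3E1A645E62.
Split into bytes (most-significant first): 61 5B CD 3E 1A 64 5E 62.
Big-endian: lowest address holds the most-significant byte.
So the memory order matches the most-significant-first order: 61 5B CD 3E 1A 64 5E 62.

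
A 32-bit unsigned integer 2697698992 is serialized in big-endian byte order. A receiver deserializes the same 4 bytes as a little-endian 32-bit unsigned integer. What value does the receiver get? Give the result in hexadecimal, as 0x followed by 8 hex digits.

0xB09ECBA0

2697698992 in 32-bit hexadecimal is 0xA0CB9EB0.
Stored big-endian, the bytes at ascending addresses are A0 CB 9E B0.
Read back as little-endian, the first byte is least significant, giving 0xB09ECBA0.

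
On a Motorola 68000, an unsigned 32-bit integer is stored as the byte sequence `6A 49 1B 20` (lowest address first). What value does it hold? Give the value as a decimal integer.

1783175968

In big-endian order the high byte comes first in memory.
The bytes are already most-significant first: 0x6A491B20.
0x6A491B20 = 1783175968.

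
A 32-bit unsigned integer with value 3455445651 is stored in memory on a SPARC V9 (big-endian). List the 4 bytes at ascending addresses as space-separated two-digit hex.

3455445651 in hexadecimal, padded to 32 bits, is 0xCDF5EA93.
Split into bytes (most-significant first): CD F5 EA 93.
Big-endian: lowest address holds the most-significant byte.
So the memory order matches the most-significant-first order: CD F5 EA 93.

CD F5 EA 93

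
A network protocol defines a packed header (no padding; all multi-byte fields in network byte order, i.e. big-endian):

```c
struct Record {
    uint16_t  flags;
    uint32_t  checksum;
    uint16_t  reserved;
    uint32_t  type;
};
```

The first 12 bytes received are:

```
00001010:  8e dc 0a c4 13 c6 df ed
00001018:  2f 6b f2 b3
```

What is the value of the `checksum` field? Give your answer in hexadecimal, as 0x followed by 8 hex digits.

0x0AC413C6

`checksum` follows `flags` (2 bytes), so it starts at byte offset 2 and occupies 4 bytes.
Bytes at offsets 2..5: 0A C4 13 C6.
Big-endian: lowest address holds the most-significant byte.
The bytes are already most-significant first: 0x0AC413C6.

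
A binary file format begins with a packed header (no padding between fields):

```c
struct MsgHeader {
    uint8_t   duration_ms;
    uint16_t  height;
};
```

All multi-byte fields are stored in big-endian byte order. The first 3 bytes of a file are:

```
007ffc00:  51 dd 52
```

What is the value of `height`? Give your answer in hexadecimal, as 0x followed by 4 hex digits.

`height` follows `duration_ms` (1 byte), so it starts at byte offset 1 and occupies 2 bytes.
Bytes at offsets 1..2: DD 52.
Big-endian stores the most-significant byte at the lowest address.
The bytes are already most-significant first: 0xDD52.

0xDD52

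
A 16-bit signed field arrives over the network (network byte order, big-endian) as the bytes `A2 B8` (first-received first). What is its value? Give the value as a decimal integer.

-23880

In big-endian order the high byte comes first in memory.
The bytes are already most-significant first: 0xA2B8.
Top bit is set, so as a signed 16-bit value this is 0xA2B8 − 2^16 = -23880.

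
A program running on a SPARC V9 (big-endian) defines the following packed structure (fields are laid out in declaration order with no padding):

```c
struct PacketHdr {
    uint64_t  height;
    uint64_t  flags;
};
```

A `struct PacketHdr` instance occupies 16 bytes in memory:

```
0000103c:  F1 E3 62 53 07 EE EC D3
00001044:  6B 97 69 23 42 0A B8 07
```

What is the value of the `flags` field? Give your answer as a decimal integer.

`flags` follows `height` (8 bytes), so it starts at byte offset 8 and occupies 8 bytes.
Bytes at offsets 8..15: 6B 97 69 23 42 0A B8 07.
Big-endian: lowest address holds the most-significant byte.
The bytes are already most-significant first: 0x6B976923420AB807.
0x6B976923420AB807 = 7752780883694368775.

7752780883694368775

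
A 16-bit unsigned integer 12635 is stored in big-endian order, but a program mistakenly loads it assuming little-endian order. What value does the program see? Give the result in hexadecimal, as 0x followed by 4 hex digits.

12635 in 16-bit hexadecimal is 0x315B.
Stored big-endian, the bytes at ascending addresses are 31 5B.
Read back as little-endian, the first byte is least significant, giving 0x5B31.

0x5B31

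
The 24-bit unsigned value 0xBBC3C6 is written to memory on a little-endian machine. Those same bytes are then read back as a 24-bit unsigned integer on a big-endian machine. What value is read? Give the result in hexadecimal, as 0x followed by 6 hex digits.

Stored little-endian, the bytes at ascending addresses are C6 C3 BB.
Read back as big-endian, the last byte is least significant, giving 0xC6C3BB.

0xC6C3BB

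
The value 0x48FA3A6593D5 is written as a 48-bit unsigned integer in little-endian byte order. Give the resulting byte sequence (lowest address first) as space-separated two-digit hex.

Split into bytes (most-significant first): 48 FA 3A 65 93 D5.
Little-endian stores the least-significant byte at the lowest address.
So at ascending addresses the bytes are D5 93 65 3A FA 48.

D5 93 65 3A FA 48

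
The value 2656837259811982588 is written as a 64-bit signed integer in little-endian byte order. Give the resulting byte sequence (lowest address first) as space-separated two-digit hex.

FC 8C 1D 49 69 FB DE 24

2656837259811982588 in hexadecimal, padded to 64 bits, is 0x24DEFB69491D8CFC.
Split into bytes (most-significant first): 24 DE FB 69 49 1D 8C FC.
In little-endian order the low byte comes first in memory.
So at ascending addresses the bytes are FC 8C 1D 49 69 FB DE 24.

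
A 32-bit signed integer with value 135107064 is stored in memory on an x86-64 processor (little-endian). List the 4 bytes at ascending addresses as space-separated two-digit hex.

135107064 in hexadecimal, padded to 32 bits, is 0x080D91F8.
Split into bytes (most-significant first): 08 0D 91 F8.
Little-endian stores the least-significant byte at the lowest address.
So at ascending addresses the bytes are F8 91 0D 08.

F8 91 0D 08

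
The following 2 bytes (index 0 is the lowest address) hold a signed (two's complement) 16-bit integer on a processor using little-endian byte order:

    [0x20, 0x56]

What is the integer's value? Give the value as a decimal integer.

Little-endian stores the least-significant byte at the lowest address.
Reassemble most-significant byte first: 56 20 → 0x5620.
0x5620 = 22048.

22048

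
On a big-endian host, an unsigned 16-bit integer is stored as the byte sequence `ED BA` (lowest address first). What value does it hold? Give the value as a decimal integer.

60858

Big-endian: lowest address holds the most-significant byte.
The bytes are already most-significant first: 0xEDBA.
0xEDBA = 60858.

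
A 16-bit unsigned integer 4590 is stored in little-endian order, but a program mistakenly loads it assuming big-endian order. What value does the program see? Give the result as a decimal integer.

4590 in 16-bit hexadecimal is 0x11EE.
Stored little-endian, the bytes at ascending addresses are EE 11.
Read back as big-endian, the last byte is least significant, giving 0xEE11.
0xEE11 = 60945.

60945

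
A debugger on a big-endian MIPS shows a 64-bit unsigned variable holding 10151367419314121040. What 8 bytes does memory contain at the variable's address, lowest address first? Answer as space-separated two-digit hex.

8C E0 E6 E2 34 B1 29 50

10151367419314121040 in hexadecimal, padded to 64 bits, is 0x8CE0E6E234B12950.
Split into bytes (most-significant first): 8C E0 E6 E2 34 B1 29 50.
Big-endian stores the most-significant byte at the lowest address.
So the memory order matches the most-significant-first order: 8C E0 E6 E2 34 B1 29 50.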